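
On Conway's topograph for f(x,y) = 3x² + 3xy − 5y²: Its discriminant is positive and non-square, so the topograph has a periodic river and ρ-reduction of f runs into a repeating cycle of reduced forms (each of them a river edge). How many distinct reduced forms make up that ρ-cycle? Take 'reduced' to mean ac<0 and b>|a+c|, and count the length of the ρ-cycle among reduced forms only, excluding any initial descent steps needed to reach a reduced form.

D = 69, ⌊√D⌋ = 8
river: ρ → (-5,7,1)
river: ρ → (1,7,-5)
river: ρ → (-5,3,3)
river: ρ → (3,3,-5)
ρ-cycle length = 4 (tail of 0 descent steps not counted)

4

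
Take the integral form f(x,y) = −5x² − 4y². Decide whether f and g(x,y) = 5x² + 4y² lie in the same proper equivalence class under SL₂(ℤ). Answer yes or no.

D₁ = -80, D₂ = -80
f is negative-definite; reduce −f:
−f: flip: (5,0,4)→(4,0,5)
−f: reduced (well bottom): (4,0,5) with a≤c, −a<b≤a
flip sign back: reduced form of f is (-4,0,-5)
g: flip: (5,0,4)→(4,0,5)
g: reduced (well bottom): (4,0,5) with a≤c, −a<b≤a
reduced forms (-4, 0, -5) vs (4, 0, 5) ⇒ inequivalent

no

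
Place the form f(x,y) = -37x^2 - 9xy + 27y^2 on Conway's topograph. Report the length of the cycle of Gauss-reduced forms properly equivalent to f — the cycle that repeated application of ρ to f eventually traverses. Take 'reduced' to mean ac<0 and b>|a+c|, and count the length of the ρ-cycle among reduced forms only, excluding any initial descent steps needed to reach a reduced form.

D = 4077, ⌊√D⌋ = 63
descent: ρ → (27,63,-1)  [lands on river]
river: ρ → (-1,63,27)
river: ρ → (27,45,-19)
river: ρ → (-19,31,41)
river: ρ → (41,51,-9)
river: ρ → (-9,57,23)
river: ρ → (23,35,-31)
river: ρ → (-31,27,27)
river: ρ → (27,27,-31)
river: ρ → (-31,35,23)
river: ρ → (23,57,-9)
river: ρ → (-9,51,41)
river: ρ → (41,31,-19)
river: ρ → (-19,45,27)
ρ-cycle length = 14 (tail of 1 descent step not counted)

14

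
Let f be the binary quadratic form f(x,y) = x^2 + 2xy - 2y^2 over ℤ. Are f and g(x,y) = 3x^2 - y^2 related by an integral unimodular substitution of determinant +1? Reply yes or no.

D₁ = 12, D₂ = 12
river cycle of f (length 2): (-2, 2, 1), (1, 2, -2)
river cycle of g (length 2): (-1, 2, 2), (2, 2, -1)
cycles differ ⇒ inequivalent

no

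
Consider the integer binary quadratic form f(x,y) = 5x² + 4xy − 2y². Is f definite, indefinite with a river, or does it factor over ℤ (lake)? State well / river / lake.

D = b²−4ac = 4² − 4·5·(-2) = 56
D > 0 non-square ⇒ indefinite ⇒ periodic river

river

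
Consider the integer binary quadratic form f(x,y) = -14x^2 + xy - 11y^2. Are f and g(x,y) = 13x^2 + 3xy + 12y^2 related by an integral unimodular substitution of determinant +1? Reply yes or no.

D₁ = -615, D₂ = -615
f is negative-definite; reduce −f:
−f: flip: (14,-1,11)→(11,1,14)
−f: reduced (well bottom): (11,1,14) with a≤c, −a<b≤a
flip sign back: reduced form of f is (-11,-1,-14)
g: flip: (13,3,12)→(12,-3,13)
g: reduced (well bottom): (12,-3,13) with a≤c, −a<b≤a
reduced forms (-11, -1, -14) vs (12, -3, 13) ⇒ inequivalent

no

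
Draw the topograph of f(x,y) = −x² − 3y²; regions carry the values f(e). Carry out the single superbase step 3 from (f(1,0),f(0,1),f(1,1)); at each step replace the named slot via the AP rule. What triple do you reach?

start (-1,-3,-4) = (f(1,0),f(0,1),f(1,1))
replace slot 3: 2·((-1)+(-3)) − (-4) = -4 → (-1,-3,-4)

-1,-3,-4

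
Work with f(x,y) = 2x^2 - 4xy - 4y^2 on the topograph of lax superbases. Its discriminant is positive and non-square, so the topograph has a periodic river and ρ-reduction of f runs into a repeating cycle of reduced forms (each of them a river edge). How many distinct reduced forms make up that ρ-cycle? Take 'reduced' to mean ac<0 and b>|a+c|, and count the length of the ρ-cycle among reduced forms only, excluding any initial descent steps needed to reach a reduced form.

D = 48, ⌊√D⌋ = 6
descent: ρ → (-4,4,2)  [lands on river]
river: ρ → (2,4,-4)
ρ-cycle length = 2 (tail of 1 descent step not counted)

2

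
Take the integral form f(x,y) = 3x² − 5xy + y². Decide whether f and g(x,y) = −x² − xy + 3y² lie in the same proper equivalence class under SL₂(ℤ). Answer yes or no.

D₁ = 13, D₂ = 13
river cycle of f (length 2): (1, 3, -1), (-1, 3, 1)
river cycle of g (length 2): (-1, 3, 1), (1, 3, -1)
cycles coincide ⇒ equivalent

yes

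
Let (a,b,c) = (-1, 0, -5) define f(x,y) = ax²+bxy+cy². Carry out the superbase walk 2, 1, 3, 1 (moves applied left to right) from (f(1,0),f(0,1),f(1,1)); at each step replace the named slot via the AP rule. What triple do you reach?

start (-1,-5,-6) = (f(1,0),f(0,1),f(1,1))
replace slot 2: 2·((-1)+(-6)) − (-5) = -9 → (-1,-9,-6)
replace slot 1: 2·((-9)+(-6)) − (-1) = -29 → (-29,-9,-6)
replace slot 3: 2·((-29)+(-9)) − (-6) = -70 → (-29,-9,-70)
replace slot 1: 2·((-9)+(-70)) − (-29) = -129 → (-129,-9,-70)

-129,-9,-70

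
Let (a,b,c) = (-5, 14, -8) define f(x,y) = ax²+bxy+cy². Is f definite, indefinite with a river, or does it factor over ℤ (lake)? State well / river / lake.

D = b²−4ac = 14² − 4·(-5)·(-8) = 36
D = 6² is a perfect square ⇒ form factors over ℤ ⇒ lakes

lake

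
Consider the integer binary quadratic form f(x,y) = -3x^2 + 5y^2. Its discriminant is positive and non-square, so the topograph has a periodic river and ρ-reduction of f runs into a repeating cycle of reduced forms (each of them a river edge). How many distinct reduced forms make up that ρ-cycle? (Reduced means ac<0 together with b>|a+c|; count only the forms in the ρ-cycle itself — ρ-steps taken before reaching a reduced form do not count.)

D = 60, ⌊√D⌋ = 7
descent: ρ → (5,0,-3)
descent: ρ → (-3,6,2)  [lands on river]
river: ρ → (2,6,-3)
ρ-cycle length = 2 (tail of 2 descent steps not counted)

2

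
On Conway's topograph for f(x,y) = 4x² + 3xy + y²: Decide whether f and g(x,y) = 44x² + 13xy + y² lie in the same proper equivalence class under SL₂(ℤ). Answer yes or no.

D₁ = -7, D₂ = -7
f: flip: (4,3,1)→(1,-3,4)
f: translate: b→1 (≡-3 mod 2), so (1,-3,4)→(1,1,2)
f: reduced (well bottom): (1,1,2) with a≤c, −a<b≤a
g: flip: (44,13,1)→(1,-13,44)
g: translate: b→1 (≡-13 mod 2), so (1,-13,44)→(1,1,2)
g: reduced (well bottom): (1,1,2) with a≤c, −a<b≤a
reduced forms (1, 1, 2) vs (1, 1, 2) ⇒ equivalent

yes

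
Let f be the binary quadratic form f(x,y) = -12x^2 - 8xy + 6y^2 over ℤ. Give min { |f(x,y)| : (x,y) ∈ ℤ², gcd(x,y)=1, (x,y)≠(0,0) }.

descent: ρ → (6,8,-12)  [lands on river]
river: ρ → (-12,16,2)
river: ρ → (2,16,-12)
river: ρ → (-12,8,6)
river: ρ → (6,16,-4)
river: ρ → (-4,16,6)
closes: descent 1, river 6
min |a| on river = 2

2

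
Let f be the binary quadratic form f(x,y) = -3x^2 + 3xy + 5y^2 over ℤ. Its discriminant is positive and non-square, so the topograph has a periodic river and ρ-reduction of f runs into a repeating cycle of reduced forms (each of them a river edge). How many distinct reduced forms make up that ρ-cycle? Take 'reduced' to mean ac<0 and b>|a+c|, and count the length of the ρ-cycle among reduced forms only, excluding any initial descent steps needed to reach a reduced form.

D = 69, ⌊√D⌋ = 8
river: ρ → (5,7,-1)
river: ρ → (-1,7,5)
river: ρ → (5,3,-3)
river: ρ → (-3,3,5)
ρ-cycle length = 4 (tail of 0 descent steps not counted)

4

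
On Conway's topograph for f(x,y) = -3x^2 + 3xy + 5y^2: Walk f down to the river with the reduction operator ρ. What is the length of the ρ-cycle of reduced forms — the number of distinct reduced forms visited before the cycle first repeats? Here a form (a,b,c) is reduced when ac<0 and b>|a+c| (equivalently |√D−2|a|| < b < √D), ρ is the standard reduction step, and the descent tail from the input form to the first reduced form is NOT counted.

D = 69, ⌊√D⌋ = 8
river: ρ → (5,7,-1)
river: ρ → (-1,7,5)
river: ρ → (5,3,-3)
river: ρ → (-3,3,5)
ρ-cycle length = 4 (tail of 0 descent steps not counted)

4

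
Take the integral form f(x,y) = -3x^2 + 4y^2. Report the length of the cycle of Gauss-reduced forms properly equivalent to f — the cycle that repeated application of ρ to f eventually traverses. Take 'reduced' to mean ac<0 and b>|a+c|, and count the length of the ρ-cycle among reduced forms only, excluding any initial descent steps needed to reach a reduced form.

D = 48, ⌊√D⌋ = 6
descent: ρ → (4,0,-3)
descent: ρ → (-3,6,1)  [lands on river]
river: ρ → (1,6,-3)
ρ-cycle length = 2 (tail of 2 descent steps not counted)

2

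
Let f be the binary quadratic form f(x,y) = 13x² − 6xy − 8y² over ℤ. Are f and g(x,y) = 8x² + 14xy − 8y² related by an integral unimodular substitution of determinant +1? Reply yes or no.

D₁ = 452, D₂ = 452
river cycle of f (length 18): (-8, 6, 13), (13, 20, -1), (-1, 20, 13), (13, 6, -8), (-8, 10, 11), (11, 12, -7), (-7, 16, 7), (7, 12, -11), (-11, 10, 8), (8, 6, -13), … (8 more)
river cycle of g (length 14): (-8, 18, 4), (4, 14, -16), (-16, 18, 2), (2, 18, -16), (-16, 14, 4), (4, 18, -8), (-8, 14, 8), (8, 18, -4), (-4, 14, 16), (16, 18, -2), … (4 more)
cycles differ ⇒ inequivalent

no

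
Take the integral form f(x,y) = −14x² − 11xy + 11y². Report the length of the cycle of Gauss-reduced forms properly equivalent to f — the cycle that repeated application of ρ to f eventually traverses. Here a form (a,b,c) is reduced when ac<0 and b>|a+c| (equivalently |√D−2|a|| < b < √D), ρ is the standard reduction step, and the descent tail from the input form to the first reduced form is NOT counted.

D = 737, ⌊√D⌋ = 27
descent: ρ → (11,11,-14)  [lands on river]
river: ρ → (-14,17,8)
river: ρ → (8,15,-16)
river: ρ → (-16,17,7)
river: ρ → (7,25,-4)
river: ρ → (-4,23,13)
river: ρ → (13,3,-14)
river: ρ → (-14,25,2)
river: ρ → (2,27,-1)
river: ρ → (-1,27,2)
river: ρ → (2,25,-14)
river: ρ → (-14,3,13)
river: ρ → (13,23,-4)
river: ρ → (-4,25,7)
river: ρ → (7,17,-16)
river: ρ → (-16,15,8)
river: ρ → (8,17,-14)
river: ρ → (-14,11,11)
ρ-cycle length = 18 (tail of 1 descent step not counted)

18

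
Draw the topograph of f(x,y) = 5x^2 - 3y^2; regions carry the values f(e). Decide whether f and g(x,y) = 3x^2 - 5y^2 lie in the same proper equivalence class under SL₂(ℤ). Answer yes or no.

D₁ = 60, D₂ = 60
river cycle of f (length 2): (-3, 6, 2), (2, 6, -3)
river cycle of g (length 2): (3, 6, -2), (-2, 6, 3)
cycles differ ⇒ inequivalent

no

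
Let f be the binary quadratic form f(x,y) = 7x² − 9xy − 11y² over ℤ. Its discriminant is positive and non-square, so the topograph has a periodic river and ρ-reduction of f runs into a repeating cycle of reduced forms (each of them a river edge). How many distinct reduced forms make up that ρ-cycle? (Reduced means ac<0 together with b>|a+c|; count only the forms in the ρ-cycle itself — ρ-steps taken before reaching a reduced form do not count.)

D = 389, ⌊√D⌋ = 19
descent: ρ → (-11,9,7)  [lands on river]
river: ρ → (7,19,-1)
river: ρ → (-1,19,7)
river: ρ → (7,9,-11)
river: ρ → (-11,13,5)
river: ρ → (5,17,-5)
river: ρ → (-5,13,11)
river: ρ → (11,9,-7)
river: ρ → (-7,19,1)
river: ρ → (1,19,-7)
river: ρ → (-7,9,11)
river: ρ → (11,13,-5)
river: ρ → (-5,17,5)
river: ρ → (5,13,-11)
ρ-cycle length = 14 (tail of 1 descent step not counted)

14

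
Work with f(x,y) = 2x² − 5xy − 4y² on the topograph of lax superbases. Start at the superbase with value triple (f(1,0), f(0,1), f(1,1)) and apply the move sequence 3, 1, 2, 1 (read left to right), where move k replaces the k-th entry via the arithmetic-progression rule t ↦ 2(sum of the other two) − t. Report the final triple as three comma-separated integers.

start (2,-4,-7) = (f(1,0),f(0,1),f(1,1))
replace slot 3: 2·(2+(-4)) − (-7) = 3 → (2,-4,3)
replace slot 1: 2·((-4)+3) − 2 = -4 → (-4,-4,3)
replace slot 2: 2·((-4)+3) − (-4) = 2 → (-4,2,3)
replace slot 1: 2·(2+3) − (-4) = 14 → (14,2,3)

14,2,3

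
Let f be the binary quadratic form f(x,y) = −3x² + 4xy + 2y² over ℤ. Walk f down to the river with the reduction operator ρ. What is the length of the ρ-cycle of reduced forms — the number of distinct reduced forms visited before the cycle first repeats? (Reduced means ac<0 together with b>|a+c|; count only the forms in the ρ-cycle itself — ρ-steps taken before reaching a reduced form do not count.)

D = 40, ⌊√D⌋ = 6
river: ρ → (2,4,-3)
river: ρ → (-3,2,3)
river: ρ → (3,4,-2)
river: ρ → (-2,4,3)
river: ρ → (3,2,-3)
river: ρ → (-3,4,2)
ρ-cycle length = 6 (tail of 0 descent steps not counted)

6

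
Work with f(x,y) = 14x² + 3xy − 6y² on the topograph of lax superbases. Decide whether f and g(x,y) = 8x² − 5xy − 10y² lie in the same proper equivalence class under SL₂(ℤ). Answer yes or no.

D₁ = 345, D₂ = 345
river cycle of f (length 10): (-6, 9, 11), (11, 13, -4), (-4, 11, 14), (14, 17, -1), (-1, 17, 14), (14, 11, -4), (-4, 13, 11), (11, 9, -6), (-6, 15, 5), (5, 15, -6)
river cycle of g (length 10): (-10, 5, 8), (8, 11, -7), (-7, 17, 2), (2, 15, -15), (-15, 15, 2), (2, 17, -7), (-7, 11, 8), (8, 5, -10), (-10, 15, 3), (3, 15, -10)
cycles differ ⇒ inequivalent

no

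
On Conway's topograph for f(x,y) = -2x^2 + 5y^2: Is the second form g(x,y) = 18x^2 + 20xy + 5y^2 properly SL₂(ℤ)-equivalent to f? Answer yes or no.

D₁ = 40, D₂ = 40
river cycle of f (length 6): (-2, 4, 3), (3, 2, -3), (-3, 4, 2), (2, 4, -3), (-3, 2, 3), (3, 4, -2)
river cycle of g (length 6): (-2, 4, 3), (3, 2, -3), (-3, 4, 2), (2, 4, -3), (-3, 2, 3), (3, 4, -2)
cycles coincide ⇒ equivalent

yes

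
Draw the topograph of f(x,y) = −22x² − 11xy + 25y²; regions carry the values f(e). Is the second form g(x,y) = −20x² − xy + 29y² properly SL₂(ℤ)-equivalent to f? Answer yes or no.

D₁ = 2321, D₂ = 2321
river cycle of f (length 44): (25, 11, -22), (-22, 33, 14), (14, 23, -32), (-32, 41, 5), (5, 39, -40), (-40, 41, 4), (4, 47, -7), (-7, 37, 34), (34, 31, -10), (-10, 29, 37), … (34 more)
river cycle of g (length 44): (-20, 39, 10), (10, 41, -16), (-16, 23, 28), (28, 33, -11), (-11, 33, 28), (28, 23, -16), (-16, 41, 10), (10, 39, -20), (-20, 41, 8), (8, 39, -25), … (34 more)
cycles differ ⇒ inequivalent

no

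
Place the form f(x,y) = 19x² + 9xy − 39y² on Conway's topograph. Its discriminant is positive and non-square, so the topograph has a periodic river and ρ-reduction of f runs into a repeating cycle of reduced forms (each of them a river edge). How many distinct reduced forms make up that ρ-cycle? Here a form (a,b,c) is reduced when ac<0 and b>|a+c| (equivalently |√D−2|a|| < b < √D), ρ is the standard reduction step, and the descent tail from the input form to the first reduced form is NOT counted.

D = 3045, ⌊√D⌋ = 55
descent: ρ → (-39,-9,19)
descent: ρ → (19,47,-11)  [lands on river]
river: ρ → (-11,41,31)
river: ρ → (31,21,-21)
river: ρ → (-21,21,31)
river: ρ → (31,41,-11)
river: ρ → (-11,47,19)
river: ρ → (19,29,-29)
river: ρ → (-29,29,19)
ρ-cycle length = 8 (tail of 2 descent steps not counted)

8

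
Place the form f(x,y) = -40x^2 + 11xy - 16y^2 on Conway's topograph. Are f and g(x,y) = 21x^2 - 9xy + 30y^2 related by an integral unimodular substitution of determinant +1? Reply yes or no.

D₁ = -2439, D₂ = -2439
f is negative-definite; reduce −f:
−f: flip: (40,-11,16)→(16,11,40)
−f: reduced (well bottom): (16,11,40) with a≤c, −a<b≤a
flip sign back: reduced form of f is (-16,-11,-40)
g: reduced (well bottom): (21,-9,30) with a≤c, −a<b≤a
reduced forms (-16, -11, -40) vs (21, -9, 30) ⇒ inequivalent

no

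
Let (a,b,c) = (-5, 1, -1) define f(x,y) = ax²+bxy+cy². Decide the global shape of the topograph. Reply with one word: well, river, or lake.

D = b²−4ac = 1² − 4·(-5)·(-1) = -19
D < 0 ⇒ definite ⇒ every region one sign ⇒ single well

well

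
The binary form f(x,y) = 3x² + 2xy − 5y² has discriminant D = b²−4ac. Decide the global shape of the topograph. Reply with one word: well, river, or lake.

D = b²−4ac = 2² − 4·3·(-5) = 64
D = 8² is a perfect square ⇒ form factors over ℤ ⇒ lakes

lake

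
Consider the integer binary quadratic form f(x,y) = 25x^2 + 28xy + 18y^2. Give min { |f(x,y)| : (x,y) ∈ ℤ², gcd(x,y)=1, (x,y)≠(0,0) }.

translate: b→-22 (≡28 mod 50), so (25,28,18)→(25,-22,15)
flip: (25,-22,15)→(15,22,25)
translate: b→-8 (≡22 mod 30), so (15,22,25)→(15,-8,18)
reduced (well bottom): (15,-8,18) with a≤c, −a<b≤a
well minimum = a = 15

15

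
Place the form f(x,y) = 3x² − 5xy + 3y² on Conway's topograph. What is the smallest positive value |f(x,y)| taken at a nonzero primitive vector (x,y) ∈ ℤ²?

translate: b→1 (≡-5 mod 6), so (3,-5,3)→(3,1,1)
flip: (3,1,1)→(1,-1,3)
translate: b→1 (≡-1 mod 2), so (1,-1,3)→(1,1,3)
reduced (well bottom): (1,1,3) with a≤c, −a<b≤a
well minimum = a = 1

1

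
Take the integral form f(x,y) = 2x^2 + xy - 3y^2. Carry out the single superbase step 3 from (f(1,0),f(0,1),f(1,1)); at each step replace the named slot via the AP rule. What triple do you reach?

start (2,-3,0) = (f(1,0),f(0,1),f(1,1))
replace slot 3: 2·(2+(-3)) − 0 = -2 → (2,-3,-2)

2,-3,-2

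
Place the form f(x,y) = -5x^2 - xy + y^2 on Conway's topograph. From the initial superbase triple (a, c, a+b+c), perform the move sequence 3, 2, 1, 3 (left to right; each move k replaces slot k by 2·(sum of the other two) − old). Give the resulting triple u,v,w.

start (-5,1,-5) = (f(1,0),f(0,1),f(1,1))
replace slot 3: 2·((-5)+1) − (-5) = -3 → (-5,1,-3)
replace slot 2: 2·((-5)+(-3)) − 1 = -17 → (-5,-17,-3)
replace slot 1: 2·((-17)+(-3)) − (-5) = -35 → (-35,-17,-3)
replace slot 3: 2·((-35)+(-17)) − (-3) = -101 → (-35,-17,-101)

-35,-17,-101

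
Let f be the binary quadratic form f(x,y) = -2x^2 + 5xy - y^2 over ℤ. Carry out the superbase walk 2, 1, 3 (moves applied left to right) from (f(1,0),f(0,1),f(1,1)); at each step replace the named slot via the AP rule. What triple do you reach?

start (-2,-1,2) = (f(1,0),f(0,1),f(1,1))
replace slot 2: 2·((-2)+2) − (-1) = 1 → (-2,1,2)
replace slot 1: 2·(1+2) − (-2) = 8 → (8,1,2)
replace slot 3: 2·(8+1) − 2 = 16 → (8,1,16)

8,1,16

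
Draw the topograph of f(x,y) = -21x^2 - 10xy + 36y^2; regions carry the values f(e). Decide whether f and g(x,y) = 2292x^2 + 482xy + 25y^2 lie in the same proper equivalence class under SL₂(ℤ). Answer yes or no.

D₁ = 3124, D₂ = 3124
river cycle of f (length 18): (-21, 32, 25), (25, 18, -28), (-28, 38, 15), (15, 52, -7), (-7, 46, 36), (36, 26, -17), (-17, 42, 20), (20, 38, -21), (-21, 46, 12), (12, 50, -13), … (8 more)
river cycle of g (length 18): (25, 18, -28), (-28, 38, 15), (15, 52, -7), (-7, 46, 36), (36, 26, -17), (-17, 42, 20), (20, 38, -21), (-21, 46, 12), (12, 50, -13), (-13, 54, 4), … (8 more)
cycles coincide ⇒ equivalent

yes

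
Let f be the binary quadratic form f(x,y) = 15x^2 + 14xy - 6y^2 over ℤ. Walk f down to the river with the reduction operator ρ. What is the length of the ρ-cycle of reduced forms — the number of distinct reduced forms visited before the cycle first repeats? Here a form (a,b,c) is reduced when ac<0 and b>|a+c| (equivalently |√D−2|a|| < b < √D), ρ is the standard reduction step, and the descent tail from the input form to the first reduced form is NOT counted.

D = 556, ⌊√D⌋ = 23
river: ρ → (-6,22,3)
river: ρ → (3,20,-13)
river: ρ → (-13,6,10)
river: ρ → (10,14,-9)
river: ρ → (-9,22,2)
river: ρ → (2,22,-9)
river: ρ → (-9,14,10)
river: ρ → (10,6,-13)
river: ρ → (-13,20,3)
river: ρ → (3,22,-6)
river: ρ → (-6,14,15)
river: ρ → (15,16,-5)
river: ρ → (-5,14,18)
river: ρ → (18,22,-1)
river: ρ → (-1,22,18)
river: ρ → (18,14,-5)
river: ρ → (-5,16,15)
river: ρ → (15,14,-6)
ρ-cycle length = 18 (tail of 0 descent steps not counted)

18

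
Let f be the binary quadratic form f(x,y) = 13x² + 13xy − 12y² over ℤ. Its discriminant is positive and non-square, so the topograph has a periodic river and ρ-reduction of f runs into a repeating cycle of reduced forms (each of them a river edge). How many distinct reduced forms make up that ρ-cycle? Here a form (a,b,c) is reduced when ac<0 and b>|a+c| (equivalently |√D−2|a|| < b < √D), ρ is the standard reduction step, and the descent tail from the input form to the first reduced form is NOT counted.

D = 793, ⌊√D⌋ = 28
river: ρ → (-12,11,14)
river: ρ → (14,17,-9)
river: ρ → (-9,19,12)
river: ρ → (12,5,-16)
river: ρ → (-16,27,1)
river: ρ → (1,27,-16)
river: ρ → (-16,5,12)
river: ρ → (12,19,-9)
river: ρ → (-9,17,14)
river: ρ → (14,11,-12)
river: ρ → (-12,13,13)
river: ρ → (13,13,-12)
ρ-cycle length = 12 (tail of 0 descent steps not counted)

12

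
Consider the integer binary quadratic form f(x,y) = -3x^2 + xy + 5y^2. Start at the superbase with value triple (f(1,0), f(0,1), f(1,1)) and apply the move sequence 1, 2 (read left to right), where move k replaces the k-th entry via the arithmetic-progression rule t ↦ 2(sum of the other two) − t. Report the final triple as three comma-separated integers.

start (-3,5,3) = (f(1,0),f(0,1),f(1,1))
replace slot 1: 2·(5+3) − (-3) = 19 → (19,5,3)
replace slot 2: 2·(19+3) − 5 = 39 → (19,39,3)

19,39,3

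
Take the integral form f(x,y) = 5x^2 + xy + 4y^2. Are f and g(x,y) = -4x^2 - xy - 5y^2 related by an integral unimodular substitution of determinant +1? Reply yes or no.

D₁ = -79, D₂ = -79
f: flip: (5,1,4)→(4,-1,5)
f: reduced (well bottom): (4,-1,5) with a≤c, −a<b≤a
g is negative-definite; reduce −g:
−g: reduced (well bottom): (4,1,5) with a≤c, −a<b≤a
flip sign back: reduced form of g is (-4,-1,-5)
reduced forms (4, -1, 5) vs (-4, -1, -5) ⇒ inequivalent

no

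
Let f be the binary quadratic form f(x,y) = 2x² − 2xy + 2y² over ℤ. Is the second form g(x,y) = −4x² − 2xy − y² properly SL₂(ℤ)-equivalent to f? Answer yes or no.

D₁ = -12, D₂ = -12
f: translate: b→2 (≡-2 mod 4), so (2,-2,2)→(2,2,2)
f: reduced (well bottom): (2,2,2) with a≤c, −a<b≤a
g is negative-definite; reduce −g:
−g: flip: (4,2,1)→(1,-2,4)
−g: translate: b→0 (≡-2 mod 2), so (1,-2,4)→(1,0,3)
−g: reduced (well bottom): (1,0,3) with a≤c, −a<b≤a
flip sign back: reduced form of g is (-1,0,-3)
reduced forms (2, 2, 2) vs (-1, 0, -3) ⇒ inequivalent

no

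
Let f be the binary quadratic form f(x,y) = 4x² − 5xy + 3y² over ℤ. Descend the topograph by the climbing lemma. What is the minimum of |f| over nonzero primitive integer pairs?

translate: b→3 (≡-5 mod 8), so (4,-5,3)→(4,3,2)
flip: (4,3,2)→(2,-3,4)
translate: b→1 (≡-3 mod 4), so (2,-3,4)→(2,1,3)
reduced (well bottom): (2,1,3) with a≤c, −a<b≤a
well minimum = a = 2

2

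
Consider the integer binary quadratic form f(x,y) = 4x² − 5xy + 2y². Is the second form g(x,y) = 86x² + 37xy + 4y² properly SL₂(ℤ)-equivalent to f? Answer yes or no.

D₁ = -7, D₂ = -7
f: translate: b→3 (≡-5 mod 8), so (4,-5,2)→(4,3,1)
f: flip: (4,3,1)→(1,-3,4)
f: translate: b→1 (≡-3 mod 2), so (1,-3,4)→(1,1,2)
f: reduced (well bottom): (1,1,2) with a≤c, −a<b≤a
g: flip: (86,37,4)→(4,-37,86)
g: translate: b→3 (≡-37 mod 8), so (4,-37,86)→(4,3,1)
g: flip: (4,3,1)→(1,-3,4)
g: translate: b→1 (≡-3 mod 2), so (1,-3,4)→(1,1,2)
g: reduced (well bottom): (1,1,2) with a≤c, −a<b≤a
reduced forms (1, 1, 2) vs (1, 1, 2) ⇒ equivalent

yes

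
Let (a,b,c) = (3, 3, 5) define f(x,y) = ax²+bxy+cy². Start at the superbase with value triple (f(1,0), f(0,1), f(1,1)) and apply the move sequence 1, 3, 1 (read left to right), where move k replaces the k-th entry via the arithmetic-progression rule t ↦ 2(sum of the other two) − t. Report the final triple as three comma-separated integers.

start (3,5,11) = (f(1,0),f(0,1),f(1,1))
replace slot 1: 2·(5+11) − 3 = 29 → (29,5,11)
replace slot 3: 2·(29+5) − 11 = 57 → (29,5,57)
replace slot 1: 2·(5+57) − 29 = 95 → (95,5,57)

95,5,57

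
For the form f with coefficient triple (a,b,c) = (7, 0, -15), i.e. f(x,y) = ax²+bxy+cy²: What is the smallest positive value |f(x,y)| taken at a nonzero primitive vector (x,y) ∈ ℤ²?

descent: ρ → (-15,0,7)
descent: ρ → (7,14,-8)  [lands on river]
river: ρ → (-8,18,3)
river: ρ → (3,18,-8)
river: ρ → (-8,14,7)
closes: descent 2, river 4
min |a| on river = 3

3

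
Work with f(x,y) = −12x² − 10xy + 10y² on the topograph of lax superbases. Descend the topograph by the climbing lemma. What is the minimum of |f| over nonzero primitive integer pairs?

descent: ρ → (10,10,-12)  [lands on river]
river: ρ → (-12,14,8)
river: ρ → (8,18,-8)
river: ρ → (-8,14,12)
river: ρ → (12,10,-10)
river: ρ → (-10,10,12)
river: ρ → (12,14,-8)
river: ρ → (-8,18,8)
river: ρ → (8,14,-12)
river: ρ → (-12,10,10)
closes: descent 1, river 10
min |a| on river = 8

8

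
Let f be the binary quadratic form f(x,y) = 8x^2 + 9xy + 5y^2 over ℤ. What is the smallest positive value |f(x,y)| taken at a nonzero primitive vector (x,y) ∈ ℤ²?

translate: b→-7 (≡9 mod 16), so (8,9,5)→(8,-7,4)
flip: (8,-7,4)→(4,7,8)
translate: b→-1 (≡7 mod 8), so (4,7,8)→(4,-1,5)
reduced (well bottom): (4,-1,5) with a≤c, −a<b≤a
well minimum = a = 4

4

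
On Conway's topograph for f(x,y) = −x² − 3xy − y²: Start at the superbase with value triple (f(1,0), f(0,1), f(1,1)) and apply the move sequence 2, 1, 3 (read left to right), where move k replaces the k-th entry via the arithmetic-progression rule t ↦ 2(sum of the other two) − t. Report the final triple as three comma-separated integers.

start (-1,-1,-5) = (f(1,0),f(0,1),f(1,1))
replace slot 2: 2·((-1)+(-5)) − (-1) = -11 → (-1,-11,-5)
replace slot 1: 2·((-11)+(-5)) − (-1) = -31 → (-31,-11,-5)
replace slot 3: 2·((-31)+(-11)) − (-5) = -79 → (-31,-11,-79)

-31,-11,-79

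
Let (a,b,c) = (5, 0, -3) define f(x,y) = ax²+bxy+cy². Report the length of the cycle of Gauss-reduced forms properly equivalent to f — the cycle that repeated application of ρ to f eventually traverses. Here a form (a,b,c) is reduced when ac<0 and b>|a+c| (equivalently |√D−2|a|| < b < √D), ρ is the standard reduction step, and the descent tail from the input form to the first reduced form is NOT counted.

D = 60, ⌊√D⌋ = 7
descent: ρ → (-3,6,2)  [lands on river]
river: ρ → (2,6,-3)
ρ-cycle length = 2 (tail of 1 descent step not counted)

2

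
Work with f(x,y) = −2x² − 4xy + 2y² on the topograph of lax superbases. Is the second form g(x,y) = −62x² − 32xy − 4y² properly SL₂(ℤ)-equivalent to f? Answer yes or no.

D₁ = 32, D₂ = 32
river cycle of f (length 2): (2, 4, -2), (-2, 4, 2)
river cycle of g (length 2): (2, 4, -2), (-2, 4, 2)
cycles coincide ⇒ equivalent

yes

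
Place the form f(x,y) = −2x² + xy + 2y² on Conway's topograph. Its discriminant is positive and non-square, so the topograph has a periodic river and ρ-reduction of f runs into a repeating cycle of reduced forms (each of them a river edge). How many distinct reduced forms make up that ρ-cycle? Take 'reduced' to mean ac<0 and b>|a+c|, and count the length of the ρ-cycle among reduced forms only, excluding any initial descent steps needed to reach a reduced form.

D = 17, ⌊√D⌋ = 4
river: ρ → (2,3,-1)
river: ρ → (-1,3,2)
river: ρ → (2,1,-2)
river: ρ → (-2,3,1)
river: ρ → (1,3,-2)
river: ρ → (-2,1,2)
ρ-cycle length = 6 (tail of 0 descent steps not counted)

6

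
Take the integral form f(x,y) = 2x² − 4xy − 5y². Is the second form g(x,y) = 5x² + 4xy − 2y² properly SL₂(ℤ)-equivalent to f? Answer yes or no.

D₁ = 56, D₂ = 56
river cycle of f (length 4): (-5, 4, 2), (2, 4, -5), (-5, 6, 1), (1, 6, -5)
river cycle of g (length 4): (-2, 4, 5), (5, 6, -1), (-1, 6, 5), (5, 4, -2)
cycles differ ⇒ inequivalent

no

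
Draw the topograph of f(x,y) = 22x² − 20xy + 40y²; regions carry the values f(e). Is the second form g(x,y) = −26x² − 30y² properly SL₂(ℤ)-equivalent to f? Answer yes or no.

D₁ = -3120, D₂ = -3120
f: reduced (well bottom): (22,-20,40) with a≤c, −a<b≤a
g is negative-definite; reduce −g:
−g: reduced (well bottom): (26,0,30) with a≤c, −a<b≤a
flip sign back: reduced form of g is (-26,0,-30)
reduced forms (22, -20, 40) vs (-26, 0, -30) ⇒ inequivalent

no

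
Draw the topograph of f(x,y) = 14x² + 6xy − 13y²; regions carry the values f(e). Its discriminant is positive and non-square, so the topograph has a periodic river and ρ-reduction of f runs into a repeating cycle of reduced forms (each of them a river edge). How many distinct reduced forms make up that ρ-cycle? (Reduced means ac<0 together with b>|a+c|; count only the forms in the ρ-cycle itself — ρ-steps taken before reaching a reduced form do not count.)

D = 764, ⌊√D⌋ = 27
river: ρ → (-13,20,7)
river: ρ → (7,22,-10)
river: ρ → (-10,18,11)
river: ρ → (11,26,-2)
river: ρ → (-2,26,11)
river: ρ → (11,18,-10)
river: ρ → (-10,22,7)
river: ρ → (7,20,-13)
river: ρ → (-13,6,14)
river: ρ → (14,22,-5)
river: ρ → (-5,18,22)
river: ρ → (22,26,-1)
river: ρ → (-1,26,22)
river: ρ → (22,18,-5)
river: ρ → (-5,22,14)
river: ρ → (14,6,-13)
ρ-cycle length = 16 (tail of 0 descent steps not counted)

16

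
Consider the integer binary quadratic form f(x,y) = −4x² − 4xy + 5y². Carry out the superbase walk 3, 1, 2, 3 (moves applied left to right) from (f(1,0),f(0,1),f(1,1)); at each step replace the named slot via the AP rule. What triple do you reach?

start (-4,5,-3) = (f(1,0),f(0,1),f(1,1))
replace slot 3: 2·((-4)+5) − (-3) = 5 → (-4,5,5)
replace slot 1: 2·(5+5) − (-4) = 24 → (24,5,5)
replace slot 2: 2·(24+5) − 5 = 53 → (24,53,5)
replace slot 3: 2·(24+53) − 5 = 149 → (24,53,149)

24,53,149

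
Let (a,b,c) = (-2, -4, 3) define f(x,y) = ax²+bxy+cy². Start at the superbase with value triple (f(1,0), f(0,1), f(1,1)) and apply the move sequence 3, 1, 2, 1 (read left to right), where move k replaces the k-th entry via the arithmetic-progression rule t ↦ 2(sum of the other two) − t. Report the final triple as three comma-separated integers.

start (-2,3,-3) = (f(1,0),f(0,1),f(1,1))
replace slot 3: 2·((-2)+3) − (-3) = 5 → (-2,3,5)
replace slot 1: 2·(3+5) − (-2) = 18 → (18,3,5)
replace slot 2: 2·(18+5) − 3 = 43 → (18,43,5)
replace slot 1: 2·(43+5) − 18 = 78 → (78,43,5)

78,43,5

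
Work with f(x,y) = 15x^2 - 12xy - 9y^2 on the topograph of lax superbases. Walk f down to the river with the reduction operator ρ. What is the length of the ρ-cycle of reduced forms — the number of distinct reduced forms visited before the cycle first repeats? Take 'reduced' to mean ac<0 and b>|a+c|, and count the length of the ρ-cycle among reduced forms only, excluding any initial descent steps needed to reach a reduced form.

D = 684, ⌊√D⌋ = 26
descent: ρ → (-9,12,15)  [lands on river]
river: ρ → (15,18,-6)
river: ρ → (-6,18,15)
river: ρ → (15,12,-9)
river: ρ → (-9,24,3)
river: ρ → (3,24,-9)
ρ-cycle length = 6 (tail of 1 descent step not counted)

6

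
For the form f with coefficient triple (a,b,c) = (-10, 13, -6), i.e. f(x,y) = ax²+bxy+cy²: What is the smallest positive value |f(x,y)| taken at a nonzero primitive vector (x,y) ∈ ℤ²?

translate: b→7 (≡-13 mod 20), so (10,-13,6)→(10,7,3)
flip: (10,7,3)→(3,-7,10)
translate: b→-1 (≡-7 mod 6), so (3,-7,10)→(3,-1,6)
reduced (well bottom): (3,-1,6) with a≤c, −a<b≤a
well minimum |f| = |-3| = 3 (negative-definite)

3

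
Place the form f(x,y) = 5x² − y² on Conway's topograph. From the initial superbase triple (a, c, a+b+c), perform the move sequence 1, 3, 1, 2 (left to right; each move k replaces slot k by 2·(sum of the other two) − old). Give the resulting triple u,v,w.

start (5,-1,4) = (f(1,0),f(0,1),f(1,1))
replace slot 1: 2·((-1)+4) − 5 = 1 → (1,-1,4)
replace slot 3: 2·(1+(-1)) − 4 = -4 → (1,-1,-4)
replace slot 1: 2·((-1)+(-4)) − 1 = -11 → (-11,-1,-4)
replace slot 2: 2·((-11)+(-4)) − (-1) = -29 → (-11,-29,-4)

-11,-29,-4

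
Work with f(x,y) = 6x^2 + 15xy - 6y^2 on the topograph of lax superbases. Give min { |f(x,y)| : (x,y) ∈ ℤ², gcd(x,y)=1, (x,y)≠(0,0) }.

river: ρ → (-6,9,12)
river: ρ → (12,15,-3)
river: ρ → (-3,15,12)
river: ρ → (12,9,-6)
river: ρ → (-6,15,6)
river: ρ → (6,9,-12)
river: ρ → (-12,15,3)
river: ρ → (3,15,-12)
river: ρ → (-12,9,6)
river: ρ → (6,15,-6)
closes: descent 0, river 10
min |a| on river = 3

3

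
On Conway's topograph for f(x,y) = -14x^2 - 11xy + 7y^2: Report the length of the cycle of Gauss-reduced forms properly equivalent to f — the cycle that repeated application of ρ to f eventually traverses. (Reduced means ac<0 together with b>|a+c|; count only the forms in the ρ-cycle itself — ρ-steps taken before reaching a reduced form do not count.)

D = 513, ⌊√D⌋ = 22
descent: ρ → (7,11,-14)  [lands on river]
river: ρ → (-14,17,4)
river: ρ → (4,15,-18)
river: ρ → (-18,21,1)
river: ρ → (1,21,-18)
river: ρ → (-18,15,4)
river: ρ → (4,17,-14)
river: ρ → (-14,11,7)
river: ρ → (7,17,-8)
river: ρ → (-8,15,9)
river: ρ → (9,21,-2)
river: ρ → (-2,19,19)
river: ρ → (19,19,-2)
river: ρ → (-2,21,9)
river: ρ → (9,15,-8)
river: ρ → (-8,17,7)
ρ-cycle length = 16 (tail of 1 descent step not counted)

16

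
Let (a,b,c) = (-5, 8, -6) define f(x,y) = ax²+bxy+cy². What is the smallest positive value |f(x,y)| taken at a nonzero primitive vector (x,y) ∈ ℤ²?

translate: b→2 (≡-8 mod 10), so (5,-8,6)→(5,2,3)
flip: (5,2,3)→(3,-2,5)
reduced (well bottom): (3,-2,5) with a≤c, −a<b≤a
well minimum |f| = |-3| = 3 (negative-definite)

3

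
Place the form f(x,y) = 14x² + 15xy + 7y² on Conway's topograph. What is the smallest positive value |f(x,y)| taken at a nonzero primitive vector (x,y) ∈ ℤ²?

translate: b→-13 (≡15 mod 28), so (14,15,7)→(14,-13,6)
flip: (14,-13,6)→(6,13,14)
translate: b→1 (≡13 mod 12), so (6,13,14)→(6,1,7)
reduced (well bottom): (6,1,7) with a≤c, −a<b≤a
well minimum = a = 6

6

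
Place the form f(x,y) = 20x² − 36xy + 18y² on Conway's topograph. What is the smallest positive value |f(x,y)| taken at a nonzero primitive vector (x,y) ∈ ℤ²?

translate: b→4 (≡-36 mod 40), so (20,-36,18)→(20,4,2)
flip: (20,4,2)→(2,-4,20)
translate: b→0 (≡-4 mod 4), so (2,-4,20)→(2,0,18)
reduced (well bottom): (2,0,18) with a≤c, −a<b≤a
well minimum = a = 2

2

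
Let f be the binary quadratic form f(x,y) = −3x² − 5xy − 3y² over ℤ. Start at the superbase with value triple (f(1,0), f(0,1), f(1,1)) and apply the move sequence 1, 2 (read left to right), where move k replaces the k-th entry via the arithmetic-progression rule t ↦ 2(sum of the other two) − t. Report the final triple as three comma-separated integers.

start (-3,-3,-11) = (f(1,0),f(0,1),f(1,1))
replace slot 1: 2·((-3)+(-11)) − (-3) = -25 → (-25,-3,-11)
replace slot 2: 2·((-25)+(-11)) − (-3) = -69 → (-25,-69,-11)

-25,-69,-11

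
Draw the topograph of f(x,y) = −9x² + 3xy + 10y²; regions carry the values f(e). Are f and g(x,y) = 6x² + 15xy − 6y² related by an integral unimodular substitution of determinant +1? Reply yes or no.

D₁ = 369, D₂ = 369
river cycle of f (length 16): (10, 17, -2), (-2, 19, 1), (1, 19, -2), (-2, 17, 10), (10, 3, -9), (-9, 15, 4), (4, 17, -5), (-5, 13, 10), (10, 7, -8), (-8, 9, 9), … (6 more)
river cycle of g (length 10): (-6, 9, 12), (12, 15, -3), (-3, 15, 12), (12, 9, -6), (-6, 15, 6), (6, 9, -12), (-12, 15, 3), (3, 15, -12), (-12, 9, 6), (6, 15, -6)
cycles differ ⇒ inequivalent

no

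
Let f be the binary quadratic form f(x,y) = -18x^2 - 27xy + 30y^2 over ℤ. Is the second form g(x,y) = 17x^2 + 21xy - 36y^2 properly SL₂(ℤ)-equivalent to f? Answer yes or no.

D₁ = 2889, D₂ = 2889
river cycle of f (length 6): (30, 27, -18), (-18, 45, 12), (12, 51, -6), (-6, 45, 36), (36, 27, -15), (-15, 33, 30)
river cycle of g (length 4): (-36, 51, 2), (2, 53, -10), (-10, 47, 17), (17, 21, -36)
cycles differ ⇒ inequivalent

no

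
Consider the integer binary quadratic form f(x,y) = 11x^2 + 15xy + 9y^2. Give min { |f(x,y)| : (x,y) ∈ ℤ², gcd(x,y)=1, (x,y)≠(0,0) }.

translate: b→-7 (≡15 mod 22), so (11,15,9)→(11,-7,5)
flip: (11,-7,5)→(5,7,11)
translate: b→-3 (≡7 mod 10), so (5,7,11)→(5,-3,9)
reduced (well bottom): (5,-3,9) with a≤c, −a<b≤a
well minimum = a = 5

5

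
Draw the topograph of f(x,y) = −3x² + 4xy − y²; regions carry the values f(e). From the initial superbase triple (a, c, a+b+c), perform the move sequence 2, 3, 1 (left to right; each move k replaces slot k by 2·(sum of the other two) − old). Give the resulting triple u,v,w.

start (-3,-1,0) = (f(1,0),f(0,1),f(1,1))
replace slot 2: 2·((-3)+0) − (-1) = -5 → (-3,-5,0)
replace slot 3: 2·((-3)+(-5)) − 0 = -16 → (-3,-5,-16)
replace slot 1: 2·((-5)+(-16)) − (-3) = -39 → (-39,-5,-16)

-39,-5,-16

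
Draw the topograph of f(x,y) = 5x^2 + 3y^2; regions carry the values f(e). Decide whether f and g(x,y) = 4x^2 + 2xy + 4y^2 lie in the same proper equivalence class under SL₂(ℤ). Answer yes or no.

D₁ = -60, D₂ = -60
f: flip: (5,0,3)→(3,0,5)
f: reduced (well bottom): (3,0,5) with a≤c, −a<b≤a
g: reduced (well bottom): (4,2,4) with a≤c, −a<b≤a
reduced forms (3, 0, 5) vs (4, 2, 4) ⇒ inequivalent

no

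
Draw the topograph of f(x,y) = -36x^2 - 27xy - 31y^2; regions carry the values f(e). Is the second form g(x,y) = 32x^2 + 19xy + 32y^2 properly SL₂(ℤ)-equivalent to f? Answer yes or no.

D₁ = -3735, D₂ = -3735
f is negative-definite; reduce −f:
−f: flip: (36,27,31)→(31,-27,36)
−f: reduced (well bottom): (31,-27,36) with a≤c, −a<b≤a
flip sign back: reduced form of f is (-31,27,-36)
g: reduced (well bottom): (32,19,32) with a≤c, −a<b≤a
reduced forms (-31, 27, -36) vs (32, 19, 32) ⇒ inequivalent

no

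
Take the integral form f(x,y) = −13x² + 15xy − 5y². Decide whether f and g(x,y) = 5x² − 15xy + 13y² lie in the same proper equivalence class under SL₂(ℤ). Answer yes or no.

D₁ = -35, D₂ = -35
f is negative-definite; reduce −f:
−f: translate: b→11 (≡-15 mod 26), so (13,-15,5)→(13,11,3)
−f: flip: (13,11,3)→(3,-11,13)
−f: translate: b→1 (≡-11 mod 6), so (3,-11,13)→(3,1,3)
−f: reduced (well bottom): (3,1,3) with a≤c, −a<b≤a
flip sign back: reduced form of f is (-3,-1,-3)
g: translate: b→5 (≡-15 mod 10), so (5,-15,13)→(5,5,3)
g: flip: (5,5,3)→(3,-5,5)
g: translate: b→1 (≡-5 mod 6), so (3,-5,5)→(3,1,3)
g: reduced (well bottom): (3,1,3) with a≤c, −a<b≤a
reduced forms (-3, -1, -3) vs (3, 1, 3) ⇒ inequivalent

no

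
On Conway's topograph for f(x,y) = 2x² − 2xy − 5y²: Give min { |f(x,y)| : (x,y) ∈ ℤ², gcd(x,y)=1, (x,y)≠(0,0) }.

descent: ρ → (-5,2,2)
descent: ρ → (2,6,-1)  [lands on river]
river: ρ → (-1,6,2)
closes: descent 2, river 2
min |a| on river = 1

1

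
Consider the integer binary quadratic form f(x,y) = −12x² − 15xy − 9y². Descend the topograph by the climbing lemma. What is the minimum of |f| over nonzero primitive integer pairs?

translate: b→-9 (≡15 mod 24), so (12,15,9)→(12,-9,6)
flip: (12,-9,6)→(6,9,12)
translate: b→-3 (≡9 mod 12), so (6,9,12)→(6,-3,9)
reduced (well bottom): (6,-3,9) with a≤c, −a<b≤a
well minimum |f| = |-6| = 6 (negative-definite)

6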